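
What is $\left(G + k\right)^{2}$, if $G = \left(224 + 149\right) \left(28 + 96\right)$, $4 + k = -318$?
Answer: $2109564900$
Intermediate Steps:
$k = -322$ ($k = -4 - 318 = -322$)
$G = 46252$ ($G = 373 \cdot 124 = 46252$)
$\left(G + k\right)^{2} = \left(46252 - 322\right)^{2} = 45930^{2} = 2109564900$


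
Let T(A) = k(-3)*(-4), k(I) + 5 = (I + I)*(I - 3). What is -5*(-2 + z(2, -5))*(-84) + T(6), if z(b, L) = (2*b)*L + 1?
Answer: -8944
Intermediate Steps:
k(I) = -5 + 2*I*(-3 + I) (k(I) = -5 + (I + I)*(I - 3) = -5 + (2*I)*(-3 + I) = -5 + 2*I*(-3 + I))
z(b, L) = 1 + 2*L*b (z(b, L) = 2*L*b + 1 = 1 + 2*L*b)
T(A) = -124 (T(A) = (-5 - 6*(-3) + 2*(-3)**2)*(-4) = (-5 + 18 + 2*9)*(-4) = (-5 + 18 + 18)*(-4) = 31*(-4) = -124)
-5*(-2 + z(2, -5))*(-84) + T(6) = -5*(-2 + (1 + 2*(-5)*2))*(-84) - 124 = -5*(-2 + (1 - 20))*(-84) - 124 = -5*(-2 - 19)*(-84) - 124 = -5*(-21)*(-84) - 124 = 105*(-84) - 124 = -8820 - 124 = -8944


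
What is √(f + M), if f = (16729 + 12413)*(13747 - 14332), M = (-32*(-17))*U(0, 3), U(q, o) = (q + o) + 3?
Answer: I*√17044806 ≈ 4128.5*I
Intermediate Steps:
U(q, o) = 3 + o + q (U(q, o) = (o + q) + 3 = 3 + o + q)
M = 3264 (M = (-32*(-17))*(3 + 3 + 0) = 544*6 = 3264)
f = -17048070 (f = 29142*(-585) = -17048070)
√(f + M) = √(-17048070 + 3264) = √(-17044806) = I*√17044806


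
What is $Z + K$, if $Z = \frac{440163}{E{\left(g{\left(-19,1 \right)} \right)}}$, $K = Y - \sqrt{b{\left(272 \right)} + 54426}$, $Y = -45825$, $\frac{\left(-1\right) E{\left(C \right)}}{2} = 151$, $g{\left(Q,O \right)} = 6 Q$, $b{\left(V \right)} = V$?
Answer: $- \frac{14279313}{302} - \sqrt{54698} \approx -47516.0$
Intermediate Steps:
$E{\left(C \right)} = -302$ ($E{\left(C \right)} = \left(-2\right) 151 = -302$)
$K = -45825 - \sqrt{54698}$ ($K = -45825 - \sqrt{272 + 54426} = -45825 - \sqrt{54698} \approx -46059.0$)
$Z = - \frac{440163}{302}$ ($Z = \frac{440163}{-302} = 440163 \left(- \frac{1}{302}\right) = - \frac{440163}{302} \approx -1457.5$)
$Z + K = - \frac{440163}{302} - \left(45825 + \sqrt{54698}\right) = - \frac{14279313}{302} - \sqrt{54698}$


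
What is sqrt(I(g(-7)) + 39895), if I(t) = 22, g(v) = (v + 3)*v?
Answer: sqrt(39917) ≈ 199.79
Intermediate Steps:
g(v) = v*(3 + v) (g(v) = (3 + v)*v = v*(3 + v))
sqrt(I(g(-7)) + 39895) = sqrt(22 + 39895) = sqrt(39917)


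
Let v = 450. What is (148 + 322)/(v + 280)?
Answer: 47/73 ≈ 0.64384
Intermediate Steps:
(148 + 322)/(v + 280) = (148 + 322)/(450 + 280) = 470/730 = 470*(1/730) = 47/73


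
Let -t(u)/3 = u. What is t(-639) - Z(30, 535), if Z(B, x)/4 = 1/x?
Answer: 1025591/535 ≈ 1917.0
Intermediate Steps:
t(u) = -3*u
Z(B, x) = 4/x
t(-639) - Z(30, 535) = -3*(-639) - 4/535 = 1917 - 4/535 = 1025591/535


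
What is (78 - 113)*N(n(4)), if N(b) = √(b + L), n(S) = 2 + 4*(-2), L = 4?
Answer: -35*I*√2 ≈ -49.497*I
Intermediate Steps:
n(S) = -6 (n(S) = 2 - 8 = -6)
N(b) = √(4 + b) (N(b) = √(b + 4) = √(4 + b))
(78 - 113)*N(n(4)) = (78 - 113)*√(4 - 6) = -35*I*√2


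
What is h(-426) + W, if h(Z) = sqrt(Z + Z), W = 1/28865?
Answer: 1/28865 + 2*I*sqrt(213) ≈ 3.4644e-5 + 29.189*I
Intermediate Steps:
W = 1/28865 ≈ 3.4644e-5
h(Z) = sqrt(2)*sqrt(Z) (h(Z) = sqrt(2*Z) = sqrt(2)*sqrt(Z))
h(-426) + W = sqrt(2)*sqrt(-426) + 1/28865 = sqrt(2)*(I*sqrt(426)) + 1/28865 = 2*I*sqrt(213) + 1/28865 = 1/28865 + 2*I*sqrt(213)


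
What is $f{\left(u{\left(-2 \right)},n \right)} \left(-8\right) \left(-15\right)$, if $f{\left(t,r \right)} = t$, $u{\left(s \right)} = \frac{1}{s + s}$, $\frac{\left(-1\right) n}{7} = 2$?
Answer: $-30$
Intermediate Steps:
$n = -14$ ($n = \left(-7\right) 2 = -14$)
$u{\left(s \right)} = \frac{1}{2 s}$
$f{\left(u{\left(-2 \right)},n \right)} \left(-8\right) \left(-15\right) = \frac{1}{2 \left(-2\right)} \left(-8\right) \left(-15\right) = \frac{1}{2} \left(- \frac{1}{2}\right) \left(-8\right) \left(-15\right) = \left(- \frac{1}{4}\right) \left(-8\right) \left(-15\right) = 2 \left(-15\right) = -30$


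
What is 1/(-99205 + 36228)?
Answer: -1/62977 ≈ -1.5879e-5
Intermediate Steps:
1/(-99205 + 36228) = 1/(-62977) = -1/62977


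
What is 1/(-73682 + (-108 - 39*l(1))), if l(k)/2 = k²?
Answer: -1/73868 ≈ -1.3538e-5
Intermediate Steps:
l(k) = 2*k²
1/(-73682 + (-108 - 39*l(1))) = 1/(-73682 + (-108 - 78*1²)) = 1/(-73682 + (-108 - 78)) = 1/(-73682 - 186) = 1/(-73868) = -1/73868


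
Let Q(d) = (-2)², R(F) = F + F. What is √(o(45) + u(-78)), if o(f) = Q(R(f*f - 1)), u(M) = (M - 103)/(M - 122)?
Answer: 3*√218/20 ≈ 2.2147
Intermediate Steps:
R(F) = 2*F
u(M) = (-103 + M)/(-122 + M)
Q(d) = 4
o(f) = 4
√(o(45) + u(-78)) = √(4 + (-103 - 78)/(-122 - 78)) = √(4 - 181/(-200)) = √(4 - 1/200*(-181)) = √(4 + 181/200) = √(981/200) = 3*√218/20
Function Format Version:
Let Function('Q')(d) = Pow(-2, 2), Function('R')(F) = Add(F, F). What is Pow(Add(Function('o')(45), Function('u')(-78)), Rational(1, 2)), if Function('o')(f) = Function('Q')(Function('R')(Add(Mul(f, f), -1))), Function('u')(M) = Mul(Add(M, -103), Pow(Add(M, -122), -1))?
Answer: Mul(Rational(3, 20), Pow(218, Rational(1, 2))) ≈ 2.2147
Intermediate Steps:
Function('R')(F) = Mul(2, F)
Function('u')(M) = Mul(Pow(Add(-122, M), -1), Add(-103, M)) (Function('u')(M) = Mul(Add(-103, M), Pow(Add(-122, M), -1)) = Mul(Pow(Add(-122, M), -1), Add(-103, M)))
Function('Q')(d) = 4
Function('o')(f) = 4
Pow(Add(Function('o')(45), Function('u')(-78)), Rational(1, 2)) = Pow(Add(4, Mul(Pow(Add(-122, -78), -1), Add(-103, -78))), Rational(1, 2)) = Pow(Add(4, Mul(Pow(-200, -1), -181)), Rational(1, 2)) = Pow(Add(4, Mul(Rational(-1, 200), -181)), Rational(1, 2)) = Pow(Add(4, Rational(181, 200)), Rational(1, 2)) = Pow(Rational(981, 200), Rational(1, 2)) = Mul(Rational(3, 20), Pow(218, Rational(1, 2)))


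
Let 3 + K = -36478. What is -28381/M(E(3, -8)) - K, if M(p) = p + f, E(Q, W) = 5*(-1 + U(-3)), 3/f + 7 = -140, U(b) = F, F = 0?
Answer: 10364995/246 ≈ 42134.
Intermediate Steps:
K = -36481 (K = -3 - 36478 = -36481)
U(b) = 0
f = -1/49 (f = 3/(-7 - 140) = 3/(-147) = 3*(-1/147) = -1/49 ≈ -0.020408)
E(Q, W) = -5 (E(Q, W) = 5*(-1 + 0) = 5*(-1) = -5)
M(p) = -1/49 + p (M(p) = p - 1/49 = -1/49 + p)
-28381/M(E(3, -8)) - K = -28381/(-1/49 - 5) - 1*(-36481) = -28381/(-246/49) + 36481 = -28381*(-49/246) + 36481 = 1390669/246 + 36481 = 10364995/246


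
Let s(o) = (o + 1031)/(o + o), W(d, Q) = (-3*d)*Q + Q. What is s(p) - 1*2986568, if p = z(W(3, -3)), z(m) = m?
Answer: -143354209/48 ≈ -2.9865e+6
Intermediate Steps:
W(d, Q) = Q - 3*Q*d (W(d, Q) = -3*Q*d + Q = Q - 3*Q*d)
p = 24 (p = -3*(1 - 3*3) = -3*(1 - 9) = -3*(-8) = 24)
s(o) = (1031 + o)/(2*o) (s(o) = (1031 + o)/((2*o)) = (1031 + o)*(1/(2*o)) = (1031 + o)/(2*o))
s(p) - 1*2986568 = (½)*(1031 + 24)/24 - 1*2986568 = (½)*(1/24)*1055 - 2986568 = 1055/48 - 2986568 = -143354209/48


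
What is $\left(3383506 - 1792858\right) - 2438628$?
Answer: $-847980$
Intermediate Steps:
$\left(3383506 - 1792858\right) - 2438628 = 1590648 - 2438628 = -847980$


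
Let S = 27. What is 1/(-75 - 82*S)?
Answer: -1/2289 ≈ -0.00043687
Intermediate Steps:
1/(-75 - 82*S) = 1/(-75 - 82*27) = 1/(-75 - 2214) = 1/(-2289) = -1/2289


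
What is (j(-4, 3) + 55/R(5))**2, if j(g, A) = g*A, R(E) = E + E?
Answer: 169/4 ≈ 42.250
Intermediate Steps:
R(E) = 2*E
j(g, A) = A*g
(j(-4, 3) + 55/R(5))**2 = (3*(-4) + 55/((2*5)))**2 = (-12 + 55/10)**2 = (-12 + 55*(1/10))**2 = (-12 + 11/2)**2 = (-13/2)**2 = 169/4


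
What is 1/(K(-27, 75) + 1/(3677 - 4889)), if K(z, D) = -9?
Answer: -1212/10909 ≈ -0.11110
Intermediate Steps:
1/(K(-27, 75) + 1/(3677 - 4889)) = 1/(-9 + 1/(3677 - 4889)) = 1/(-9 + 1/(-1212)) = 1/(-9 - 1/1212) = 1/(-10909/1212) = -1212/10909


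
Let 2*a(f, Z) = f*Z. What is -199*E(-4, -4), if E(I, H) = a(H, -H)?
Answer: 1592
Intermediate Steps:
a(f, Z) = Z*f/2 (a(f, Z) = (f*Z)/2 = (Z*f)/2 = Z*f/2)
E(I, H) = -H**2/2 (E(I, H) = (-H)*H/2 = -H**2/2)
-199*E(-4, -4) = -(-199)*(-4)**2/2 = -(-199)*16/2 = -199*(-8) = 1592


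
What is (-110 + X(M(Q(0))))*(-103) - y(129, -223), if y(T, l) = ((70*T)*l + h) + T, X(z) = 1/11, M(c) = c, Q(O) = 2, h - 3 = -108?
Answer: 22274853/11 ≈ 2.0250e+6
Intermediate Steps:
h = -105 (h = 3 - 108 = -105)
X(z) = 1/11
y(T, l) = -105 + T + 70*T*l (y(T, l) = ((70*T)*l - 105) + T = (70*T*l - 105) + T = (-105 + 70*T*l) + T = -105 + T + 70*T*l)
(-110 + X(M(Q(0))))*(-103) - y(129, -223) = (-110 + 1/11)*(-103) - (-105 + 129 + 70*129*(-223)) = -1209/11*(-103) - (-105 + 129 - 2013690) = 124527/11 - 1*(-2013666) = 124527/11 + 2013666 = 22274853/11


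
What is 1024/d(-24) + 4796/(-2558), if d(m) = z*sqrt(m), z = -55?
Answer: -2398/1279 + 256*I*sqrt(6)/165 ≈ -1.8749 + 3.8004*I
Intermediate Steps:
d(m) = -55*sqrt(m)
1024/d(-24) + 4796/(-2558) = 1024/((-110*I*sqrt(6))) + 4796/(-2558) = 1024/((-110*I*sqrt(6))) + 4796*(-1/2558) = 1024/((-110*I*sqrt(6))) - 2398/1279 = 1024*(I*sqrt(6)/660) - 2398/1279 = 256*I*sqrt(6)/165 - 2398/1279 = -2398/1279 + 256*I*sqrt(6)/165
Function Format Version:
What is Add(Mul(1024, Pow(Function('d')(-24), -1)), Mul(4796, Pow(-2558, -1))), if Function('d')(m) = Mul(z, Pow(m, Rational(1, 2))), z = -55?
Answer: Add(Rational(-2398, 1279), Mul(Rational(256, 165), I, Pow(6, Rational(1, 2)))) ≈ Add(-1.8749, Mul(3.8004, I))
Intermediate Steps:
Function('d')(m) = Mul(-55, Pow(m, Rational(1, 2)))
Add(Mul(1024, Pow(Function('d')(-24), -1)), Mul(4796, Pow(-2558, -1))) = Add(Mul(1024, Pow(Mul(-55, Pow(-24, Rational(1, 2))), -1)), Mul(4796, Pow(-2558, -1))) = Add(Mul(1024, Pow(Mul(-55, Mul(2, I, Pow(6, Rational(1, 2)))), -1)), Mul(4796, Rational(-1, 2558))) = Add(Mul(1024, Pow(Mul(-110, I, Pow(6, Rational(1, 2))), -1)), Rational(-2398, 1279)) = Add(Mul(1024, Mul(Rational(1, 660), I, Pow(6, Rational(1, 2)))), Rational(-2398, 1279)) = Add(Mul(Rational(256, 165), I, Pow(6, Rational(1, 2))), Rational(-2398, 1279)) = Add(Rational(-2398, 1279), Mul(Rational(256, 165), I, Pow(6, Rational(1, 2))))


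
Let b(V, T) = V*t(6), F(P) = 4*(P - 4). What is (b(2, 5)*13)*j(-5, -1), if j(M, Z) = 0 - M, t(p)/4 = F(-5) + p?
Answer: -15600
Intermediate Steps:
F(P) = -16 + 4*P (F(P) = 4*(-4 + P) = -16 + 4*P)
t(p) = -144 + 4*p (t(p) = 4*((-16 + 4*(-5)) + p) = 4*((-16 - 20) + p) = 4*(-36 + p) = -144 + 4*p)
j(M, Z) = -M
b(V, T) = -120*V (b(V, T) = V*(-144 + 4*6) = V*(-144 + 24) = V*(-120) = -120*V)
(b(2, 5)*13)*j(-5, -1) = (-120*2*13)*(-1*(-5)) = -240*13*5 = -3120*5 = -15600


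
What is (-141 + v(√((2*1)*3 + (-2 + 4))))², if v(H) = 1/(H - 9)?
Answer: 106131212/5329 + 41208*√2/5329 ≈ 19927.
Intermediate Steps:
v(H) = 1/(-9 + H)
(-141 + v(√((2*1)*3 + (-2 + 4))))² = (-141 + 1/(-9 + √((2*1)*3 + (-2 + 4))))² = (-141 + 1/(-9 + √(2*3 + 2)))² = (-141 + 1/(-9 + √(6 + 2)))² = (-141 + 1/(-9 + √8))² = (-141 + 1/(-9 + 2*√2))²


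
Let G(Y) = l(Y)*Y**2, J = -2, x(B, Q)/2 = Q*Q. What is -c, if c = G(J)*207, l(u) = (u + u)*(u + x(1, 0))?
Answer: -6624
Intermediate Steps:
x(B, Q) = 2*Q**2 (x(B, Q) = 2*(Q*Q) = 2*Q**2)
l(u) = 2*u**2 (l(u) = (u + u)*(u + 2*0**2) = (2*u)*(u + 2*0) = (2*u)*(u + 0) = (2*u)*u = 2*u**2)
G(Y) = 2*Y**4 (G(Y) = (2*Y**2)*Y**2 = 2*Y**4)
c = 6624 (c = (2*(-2)**4)*207 = (2*16)*207 = 32*207 = 6624)
-c = -1*6624 = -6624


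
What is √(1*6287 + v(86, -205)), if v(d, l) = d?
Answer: √6373 ≈ 79.831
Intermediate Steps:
√(1*6287 + v(86, -205)) = √(1*6287 + 86) = √(6287 + 86) = √6373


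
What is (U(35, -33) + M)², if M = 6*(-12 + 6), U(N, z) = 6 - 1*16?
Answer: 2116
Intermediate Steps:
U(N, z) = -10 (U(N, z) = 6 - 16 = -10)
M = -36 (M = 6*(-6) = -36)
(U(35, -33) + M)² = (-10 - 36)² = (-46)² = 2116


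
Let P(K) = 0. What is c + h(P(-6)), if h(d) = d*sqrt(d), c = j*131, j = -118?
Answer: -15458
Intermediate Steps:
c = -15458 (c = -118*131 = -15458)
h(d) = d**(3/2)
c + h(P(-6)) = -15458 + 0**(3/2) = -15458 + 0 = -15458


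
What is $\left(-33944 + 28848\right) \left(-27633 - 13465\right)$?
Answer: $209435408$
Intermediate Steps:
$\left(-33944 + 28848\right) \left(-27633 - 13465\right) = \left(-5096\right) \left(-41098\right) = 209435408$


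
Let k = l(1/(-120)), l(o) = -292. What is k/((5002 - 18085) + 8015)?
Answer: 73/1267 ≈ 0.057616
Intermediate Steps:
k = -292
k/((5002 - 18085) + 8015) = -292/((5002 - 18085) + 8015) = -292/(-13083 + 8015) = -292/(-5068) = -292*(-1/5068) = 73/1267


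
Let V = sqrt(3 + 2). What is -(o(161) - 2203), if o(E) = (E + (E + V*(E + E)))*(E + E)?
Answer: -101481 - 103684*sqrt(5) ≈ -3.3333e+5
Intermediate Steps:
V = sqrt(5) ≈ 2.2361
o(E) = 2*E*(2*E + 2*E*sqrt(5)) (o(E) = (E + (E + sqrt(5)*(E + E)))*(E + E) = (E + (E + sqrt(5)*(2*E)))*(2*E) = (E + (E + 2*E*sqrt(5)))*(2*E) = (2*E + 2*E*sqrt(5))*(2*E) = 2*E*(2*E + 2*E*sqrt(5)))
-(o(161) - 2203) = -(4*161**2*(1 + sqrt(5)) - 2203) = -(4*25921*(1 + sqrt(5)) - 2203) = -((103684 + 103684*sqrt(5)) - 2203) = -(101481 + 103684*sqrt(5)) = -101481 - 103684*sqrt(5)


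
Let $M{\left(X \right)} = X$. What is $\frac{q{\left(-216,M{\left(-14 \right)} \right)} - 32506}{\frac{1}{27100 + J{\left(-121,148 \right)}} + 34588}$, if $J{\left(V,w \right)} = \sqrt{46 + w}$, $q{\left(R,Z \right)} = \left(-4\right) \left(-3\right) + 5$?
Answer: $- \frac{825277988473042692}{878596297077739265} - \frac{32489 \sqrt{194}}{878596297077739265} \approx -0.93931$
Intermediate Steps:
$q{\left(R,Z \right)} = 17$ ($q{\left(R,Z \right)} = 12 + 5 = 17$)
$\frac{q{\left(-216,M{\left(-14 \right)} \right)} - 32506}{\frac{1}{27100 + J{\left(-121,148 \right)}} + 34588} = \frac{17 - 32506}{\frac{1}{27100 + \sqrt{46 + 148}} + 34588} = - \frac{32489}{\frac{1}{27100 + \sqrt{194}} + 34588} = - \frac{32489}{34588 + \frac{1}{27100 + \sqrt{194}}}$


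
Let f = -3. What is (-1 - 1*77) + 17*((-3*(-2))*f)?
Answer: -384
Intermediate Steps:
(-1 - 1*77) + 17*((-3*(-2))*f) = (-1 - 1*77) + 17*(-3*(-2)*(-3)) = (-1 - 77) + 17*(6*(-3)) = -78 + 17*(-18) = -78 - 306 = -384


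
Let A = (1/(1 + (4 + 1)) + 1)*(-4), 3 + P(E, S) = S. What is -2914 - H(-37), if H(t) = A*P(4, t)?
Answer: -9302/3 ≈ -3100.7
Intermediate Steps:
P(E, S) = -3 + S
A = -14/3 (A = (1/(1 + 5) + 1)*(-4) = (1/6 + 1)*(-4) = (7/6)*(-4) = -14/3 ≈ -4.6667)
H(t) = 14 - 14*t/3 (H(t) = -14*(-3 + t)/3 = 14 - 14*t/3)
-2914 - H(-37) = -2914 - (14 - 14/3*(-37)) = -2914 - (14 + 518/3) = -2914 - 1*560/3 = -2914 - 560/3 = -9302/3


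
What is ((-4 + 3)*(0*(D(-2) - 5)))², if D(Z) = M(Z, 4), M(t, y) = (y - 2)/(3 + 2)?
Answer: 0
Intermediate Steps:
M(t, y) = -⅖ + y/5 (M(t, y) = (-2 + y)/5 = (-2 + y)*(⅕) = -⅖ + y/5)
D(Z) = ⅖ (D(Z) = -⅖ + (⅕)*4 = -⅖ + ⅘ = ⅖)
((-4 + 3)*(0*(D(-2) - 5)))² = ((-4 + 3)*(0*(⅖ - 5)))² = (-0*(-23)/5)² = (-1*0)² = 0² = 0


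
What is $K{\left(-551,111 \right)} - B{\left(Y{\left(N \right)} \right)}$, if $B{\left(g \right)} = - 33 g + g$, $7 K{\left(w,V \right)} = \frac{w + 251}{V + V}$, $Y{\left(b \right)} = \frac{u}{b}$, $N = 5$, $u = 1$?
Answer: $\frac{8038}{1295} \approx 6.2069$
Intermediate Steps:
$Y{\left(b \right)} = \frac{1}{b}$ ($Y{\left(b \right)} = 1 \frac{1}{b} = \frac{1}{b}$)
$K{\left(w,V \right)} = \frac{251 + w}{14 V}$ ($K{\left(w,V \right)} = \frac{\left(w + 251\right) \frac{1}{V + V}}{7} = \frac{\left(251 + w\right) \frac{1}{2 V}}{7} = \frac{\frac{1}{2} \frac{1}{V} \left(251 + w\right)}{7} = \frac{251 + w}{14 V}$)
$B{\left(g \right)} = - 32 g$
$K{\left(-551,111 \right)} - B{\left(Y{\left(N \right)} \right)} = \frac{251 - 551}{14 \cdot 111} - - \frac{32}{5} = \frac{1}{14} \cdot \frac{1}{111} \left(-300\right) - \left(-32\right) \frac{1}{5} = - \frac{50}{259} - - \frac{32}{5} = - \frac{50}{259} + \frac{32}{5} = \frac{8038}{1295}$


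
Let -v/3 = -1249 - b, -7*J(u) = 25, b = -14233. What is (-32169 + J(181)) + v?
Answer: -497872/7 ≈ -71125.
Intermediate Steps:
J(u) = -25/7 (J(u) = -⅐*25 = -25/7)
v = -38952 (v = -3*(-1249 - 1*(-14233)) = -3*(-1249 + 14233) = -3*12984 = -38952)
(-32169 + J(181)) + v = (-32169 - 25/7) - 38952 = -225208/7 - 38952 = -497872/7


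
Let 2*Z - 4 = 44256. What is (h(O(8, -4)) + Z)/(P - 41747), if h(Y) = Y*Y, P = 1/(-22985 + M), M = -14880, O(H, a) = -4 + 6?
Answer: -419051955/790375078 ≈ -0.53019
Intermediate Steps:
O(H, a) = 2
Z = 22130 (Z = 2 + (1/2)*44256 = 2 + 22128 = 22130)
P = -1/37865 (P = 1/(-22985 - 14880) = 1/(-37865) = -1/37865 ≈ -2.6410e-5)
h(Y) = Y**2
(h(O(8, -4)) + Z)/(P - 41747) = (2**2 + 22130)/(-1/37865 - 41747) = (4 + 22130)/(-1580750156/37865) = 22134*(-37865/1580750156) = -419051955/790375078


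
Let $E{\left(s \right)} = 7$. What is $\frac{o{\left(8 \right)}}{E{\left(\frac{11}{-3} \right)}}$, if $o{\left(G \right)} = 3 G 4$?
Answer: $\frac{96}{7} \approx 13.714$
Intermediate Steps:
$o{\left(G \right)} = 12 G$
$\frac{o{\left(8 \right)}}{E{\left(\frac{11}{-3} \right)}} = \frac{12 \cdot 8}{7} = \frac{1}{7} \cdot 96 = \frac{96}{7}$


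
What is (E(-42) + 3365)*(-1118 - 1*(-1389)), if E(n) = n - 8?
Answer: 898365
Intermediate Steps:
E(n) = -8 + n
(E(-42) + 3365)*(-1118 - 1*(-1389)) = ((-8 - 42) + 3365)*(-1118 - 1*(-1389)) = (-50 + 3365)*(-1118 + 1389) = 3315*271 = 898365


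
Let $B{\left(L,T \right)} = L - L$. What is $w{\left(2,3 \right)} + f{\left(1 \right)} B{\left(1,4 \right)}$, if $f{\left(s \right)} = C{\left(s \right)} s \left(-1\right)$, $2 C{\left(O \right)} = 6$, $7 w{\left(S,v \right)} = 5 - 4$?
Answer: $\frac{1}{7} \approx 0.14286$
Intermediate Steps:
$B{\left(L,T \right)} = 0$
$w{\left(S,v \right)} = \frac{1}{7}$ ($w{\left(S,v \right)} = \frac{5 - 4}{7} = \frac{1}{7} \cdot 1 = \frac{1}{7}$)
$C{\left(O \right)} = 3$ ($C{\left(O \right)} = \frac{1}{2} \cdot 6 = 3$)
$f{\left(s \right)} = - 3 s$ ($f{\left(s \right)} = 3 s \left(-1\right) = - 3 s$)
$w{\left(2,3 \right)} + f{\left(1 \right)} B{\left(1,4 \right)} = \frac{1}{7} + \left(-3\right) 1 \cdot 0 = \frac{1}{7} - 0 = \frac{1}{7} + 0 = \frac{1}{7}$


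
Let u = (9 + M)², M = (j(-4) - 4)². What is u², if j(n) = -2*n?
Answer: 390625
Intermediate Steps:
M = 16 (M = (-2*(-4) - 4)² = (8 - 4)² = 4² = 16)
u = 625 (u = (9 + 16)² = 25² = 625)
u² = 625² = 390625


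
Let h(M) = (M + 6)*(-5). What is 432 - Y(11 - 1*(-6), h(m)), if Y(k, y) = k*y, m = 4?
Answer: 1282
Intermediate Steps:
h(M) = -30 - 5*M (h(M) = (6 + M)*(-5) = -30 - 5*M)
432 - Y(11 - 1*(-6), h(m)) = 432 - (11 - 1*(-6))*(-30 - 5*4) = 432 - (11 + 6)*(-30 - 20) = 432 - 17*(-50) = 432 - 1*(-850) = 432 + 850 = 1282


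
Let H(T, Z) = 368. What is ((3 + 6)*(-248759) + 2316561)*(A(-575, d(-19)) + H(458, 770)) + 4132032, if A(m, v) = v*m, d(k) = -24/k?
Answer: -450677232/19 ≈ -2.3720e+7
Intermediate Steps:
A(m, v) = m*v
((3 + 6)*(-248759) + 2316561)*(A(-575, d(-19)) + H(458, 770)) + 4132032 = ((3 + 6)*(-248759) + 2316561)*(-(-13800)/(-19) + 368) + 4132032 = (9*(-248759) + 2316561)*(-(-13800)*(-1)/19 + 368) + 4132032 = (-2238831 + 2316561)*(-575*24/19 + 368) + 4132032 = 77730*(-13800/19 + 368) + 4132032 = 77730*(-6808/19) + 4132032 = -529185840/19 + 4132032 = -450677232/19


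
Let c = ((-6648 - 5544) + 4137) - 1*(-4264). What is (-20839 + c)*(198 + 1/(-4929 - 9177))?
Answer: -11465211635/2351 ≈ -4.8767e+6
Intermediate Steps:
c = -3791 (c = (-12192 + 4137) + 4264 = -8055 + 4264 = -3791)
(-20839 + c)*(198 + 1/(-4929 - 9177)) = (-20839 - 3791)*(198 + 1/(-4929 - 9177)) = -24630*(198 + 1/(-14106)) = -24630*(198 - 1/14106) = -24630*2792987/14106 = -11465211635/2351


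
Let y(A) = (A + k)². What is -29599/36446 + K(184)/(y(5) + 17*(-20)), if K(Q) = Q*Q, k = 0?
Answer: -1243239461/11480490 ≈ -108.29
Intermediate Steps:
y(A) = A² (y(A) = (A + 0)² = A²)
K(Q) = Q²
-29599/36446 + K(184)/(y(5) + 17*(-20)) = -29599/36446 + 184²/(5² + 17*(-20)) = -29599*1/36446 + 33856/(25 - 340) = -29599/36446 + 33856/(-315) = -29599/36446 + 33856*(-1/315) = -29599/36446 - 33856/315 = -1243239461/11480490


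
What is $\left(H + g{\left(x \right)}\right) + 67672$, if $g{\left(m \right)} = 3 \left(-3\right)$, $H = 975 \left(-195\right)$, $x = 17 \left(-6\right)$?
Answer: $-122462$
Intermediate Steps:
$x = -102$
$H = -190125$
$g{\left(m \right)} = -9$
$\left(H + g{\left(x \right)}\right) + 67672 = \left(-190125 - 9\right) + 67672 = -190134 + 67672 = -122462$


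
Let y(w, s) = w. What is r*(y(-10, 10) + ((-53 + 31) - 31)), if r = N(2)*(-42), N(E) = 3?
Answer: 7938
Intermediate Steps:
r = -126 (r = 3*(-42) = -126)
r*(y(-10, 10) + ((-53 + 31) - 31)) = -126*(-10 + ((-53 + 31) - 31)) = -126*(-10 + (-22 - 31)) = -126*(-10 - 53) = -126*(-63) = 7938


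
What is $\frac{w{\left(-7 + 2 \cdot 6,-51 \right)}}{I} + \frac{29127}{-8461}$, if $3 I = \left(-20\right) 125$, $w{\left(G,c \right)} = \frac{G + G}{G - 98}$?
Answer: $- \frac{225725789}{65572750} \approx -3.4424$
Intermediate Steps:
$w{\left(G,c \right)} = \frac{2 G}{-98 + G}$
$I = - \frac{2500}{3}$ ($I = \frac{\left(-20\right) 125}{3} = \frac{1}{3} \left(-2500\right) = - \frac{2500}{3} \approx -833.33$)
$\frac{w{\left(-7 + 2 \cdot 6,-51 \right)}}{I} + \frac{29127}{-8461} = \frac{2 \left(-7 + 2 \cdot 6\right) \frac{1}{-98 + \left(-7 + 2 \cdot 6\right)}}{- \frac{2500}{3}} + \frac{29127}{-8461} = \frac{2 \left(-7 + 12\right)}{-98 + \left(-7 + 12\right)} \left(- \frac{3}{2500}\right) + 29127 \left(- \frac{1}{8461}\right) = 2 \cdot 5 \frac{1}{-98 + 5} \left(- \frac{3}{2500}\right) - \frac{29127}{8461} = 2 \cdot 5 \frac{1}{-93} \left(- \frac{3}{2500}\right) - \frac{29127}{8461} = 2 \cdot 5 \left(- \frac{1}{93}\right) \left(- \frac{3}{2500}\right) - \frac{29127}{8461} = \left(- \frac{10}{93}\right) \left(- \frac{3}{2500}\right) - \frac{29127}{8461} = \frac{1}{7750} - \frac{29127}{8461} = - \frac{225725789}{65572750}$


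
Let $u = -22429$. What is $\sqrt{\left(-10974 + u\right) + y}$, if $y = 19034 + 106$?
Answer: $i \sqrt{14263} \approx 119.43 i$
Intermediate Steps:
$y = 19140$
$\sqrt{\left(-10974 + u\right) + y} = \sqrt{\left(-10974 - 22429\right) + 19140} = \sqrt{-33403 + 19140} = \sqrt{-14263} = i \sqrt{14263}$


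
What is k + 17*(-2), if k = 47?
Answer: 13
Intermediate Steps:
k + 17*(-2) = 47 + 17*(-2) = 47 - 34 = 13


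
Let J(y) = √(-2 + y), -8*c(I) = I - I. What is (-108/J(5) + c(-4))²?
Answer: 3888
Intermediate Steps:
c(I) = 0 (c(I) = -(I - I)/8 = -⅛*0 = 0)
(-108/J(5) + c(-4))² = (-108/√(-2 + 5) + 0)² = (-108*√3/3 + 0)² = (-36*√3 + 0)² = (-36*√3)² = 3888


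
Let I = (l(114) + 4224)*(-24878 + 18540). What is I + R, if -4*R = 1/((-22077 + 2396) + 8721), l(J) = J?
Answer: -1205347656959/43840 ≈ -2.7494e+7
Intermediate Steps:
R = 1/43840 (R = -1/(4*((-22077 + 2396) + 8721)) = -1/(4*(-19681 + 8721)) = -¼/(-10960) = -¼*(-1/10960) = 1/43840 ≈ 2.2810e-5)
I = -27494244 (I = (114 + 4224)*(-24878 + 18540) = 4338*(-6338) = -27494244)
I + R = -27494244 + 1/43840 = -1205347656959/43840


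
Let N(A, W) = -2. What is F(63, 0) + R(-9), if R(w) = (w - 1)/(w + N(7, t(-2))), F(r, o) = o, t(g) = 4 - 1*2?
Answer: 10/11 ≈ 0.90909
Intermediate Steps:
t(g) = 2 (t(g) = 4 - 2 = 2)
R(w) = (-1 + w)/(-2 + w) (R(w) = (w - 1)/(w - 2) = (-1 + w)/(-2 + w))
F(63, 0) + R(-9) = 0 + (-1 - 9)/(-2 - 9) = 0 - 10/(-11) = 0 - 1/11*(-10) = 0 + 10/11 = 10/11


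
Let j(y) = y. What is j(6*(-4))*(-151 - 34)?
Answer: 4440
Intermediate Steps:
j(6*(-4))*(-151 - 34) = (6*(-4))*(-151 - 34) = -24*(-185) = 4440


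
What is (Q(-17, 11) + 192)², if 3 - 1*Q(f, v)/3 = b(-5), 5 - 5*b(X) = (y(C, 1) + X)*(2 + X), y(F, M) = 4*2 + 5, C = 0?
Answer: 842724/25 ≈ 33709.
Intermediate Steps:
y(F, M) = 13 (y(F, M) = 8 + 5 = 13)
b(X) = 1 - (2 + X)*(13 + X)/5 (b(X) = 1 - (13 + X)*(2 + X)/5 = 1 - (2 + X)*(13 + X)/5)
Q(f, v) = -42/5 (Q(f, v) = 9 - 3*(-21/5 - 3*(-5) - ⅕*(-5)²) = 9 - 3*(-21/5 + 15 - ⅕*25) = 9 - 3*(-21/5 + 15 - 5) = 9 - 3*29/5 = 9 - 87/5 = -42/5)
(Q(-17, 11) + 192)² = (-42/5 + 192)² = (918/5)² = 842724/25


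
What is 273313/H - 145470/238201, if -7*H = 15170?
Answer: -457930789291/3613509170 ≈ -126.73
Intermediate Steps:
H = -15170/7 (H = -1/7*15170 = -15170/7 ≈ -2167.1)
273313/H - 145470/238201 = 273313/(-15170/7) - 145470/238201 = 273313*(-7/15170) - 145470*1/238201 = -1913191/15170 - 145470/238201 = -457930789291/3613509170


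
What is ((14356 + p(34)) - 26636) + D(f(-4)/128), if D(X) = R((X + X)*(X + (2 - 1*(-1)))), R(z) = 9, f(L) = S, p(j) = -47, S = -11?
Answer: -12318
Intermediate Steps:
f(L) = -11
D(X) = 9
((14356 + p(34)) - 26636) + D(f(-4)/128) = ((14356 - 47) - 26636) + 9 = (14309 - 26636) + 9 = -12327 + 9 = -12318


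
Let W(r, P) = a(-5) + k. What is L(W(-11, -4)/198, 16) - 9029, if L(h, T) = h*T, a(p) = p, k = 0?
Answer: -893911/99 ≈ -9029.4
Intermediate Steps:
W(r, P) = -5 (W(r, P) = -5 + 0 = -5)
L(h, T) = T*h
L(W(-11, -4)/198, 16) - 9029 = 16*(-5/198) - 9029 = -40/99 - 9029 = -893911/99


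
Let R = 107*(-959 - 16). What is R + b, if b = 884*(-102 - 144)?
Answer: -321789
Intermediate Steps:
R = -104325 (R = 107*(-975) = -104325)
b = -217464 (b = 884*(-246) = -217464)
R + b = -104325 - 217464 = -321789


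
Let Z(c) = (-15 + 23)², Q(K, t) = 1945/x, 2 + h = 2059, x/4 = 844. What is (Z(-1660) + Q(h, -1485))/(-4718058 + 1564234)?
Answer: -218009/10647309824 ≈ -2.0476e-5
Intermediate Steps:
x = 3376 (x = 4*844 = 3376)
h = 2057 (h = -2 + 2059 = 2057)
Q(K, t) = 1945/3376
Z(c) = 64 (Z(c) = 8² = 64)
(Z(-1660) + Q(h, -1485))/(-4718058 + 1564234) = (64 + 1945/3376)/(-4718058 + 1564234) = (218009/3376)/(-3153824) = (218009/3376)*(-1/3153824) = -218009/10647309824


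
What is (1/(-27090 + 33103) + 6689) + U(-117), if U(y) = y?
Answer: 39517437/6013 ≈ 6572.0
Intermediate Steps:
(1/(-27090 + 33103) + 6689) + U(-117) = (1/(-27090 + 33103) + 6689) - 117 = (1/6013 + 6689) - 117 = 40220958/6013 - 117 = 39517437/6013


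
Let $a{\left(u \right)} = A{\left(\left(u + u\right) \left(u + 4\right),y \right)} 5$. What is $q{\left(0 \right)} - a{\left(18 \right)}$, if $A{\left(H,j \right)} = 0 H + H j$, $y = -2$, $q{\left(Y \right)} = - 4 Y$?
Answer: $7920$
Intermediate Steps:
$A{\left(H,j \right)} = H j$ ($A{\left(H,j \right)} = 0 + H j = H j$)
$a{\left(u \right)} = - 20 u \left(4 + u\right)$ ($a{\left(u \right)} = \left(u + u\right) \left(u + 4\right) \left(-2\right) 5 = 2 u \left(4 + u\right) \left(-2\right) 5 = - 4 u \left(4 + u\right) 5 = - 20 u \left(4 + u\right)$)
$q{\left(0 \right)} - a{\left(18 \right)} = \left(-4\right) 0 - \left(-20\right) 18 \left(4 + 18\right) = 0 - \left(-20\right) 18 \cdot 22 = 0 - -7920 = 0 + 7920 = 7920$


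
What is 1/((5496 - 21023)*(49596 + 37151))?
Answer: -1/1346920669 ≈ -7.4243e-10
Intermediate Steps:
1/((5496 - 21023)*(49596 + 37151)) = 1/(-15527*86747) = 1/(-1346920669) = -1/1346920669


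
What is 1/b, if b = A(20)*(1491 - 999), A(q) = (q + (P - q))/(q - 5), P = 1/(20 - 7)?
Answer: 65/164 ≈ 0.39634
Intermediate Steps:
P = 1/13 ≈ 0.076923
A(q) = 1/(13*(-5 + q)) (A(q) = (q + (1/13 - q))/(q - 5) = 1/(13*(-5 + q)))
b = 164/65 (b = (1/(13*(-5 + 20)))*(1491 - 999) = ((1/13)/15)*492 = ((1/13)*(1/15))*492 = (1/195)*492 = 164/65 ≈ 2.5231)
1/b = 1/(164/65) = 65/164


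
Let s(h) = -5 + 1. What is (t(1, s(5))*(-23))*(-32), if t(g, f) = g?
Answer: 736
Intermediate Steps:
s(h) = -4
(t(1, s(5))*(-23))*(-32) = (1*(-23))*(-32) = -23*(-32) = 736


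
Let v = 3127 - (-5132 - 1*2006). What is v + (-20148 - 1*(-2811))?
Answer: -7072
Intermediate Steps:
v = 10265 (v = 3127 - (-5132 - 2006) = 3127 - 1*(-7138) = 3127 + 7138 = 10265)
v + (-20148 - 1*(-2811)) = 10265 + (-20148 - 1*(-2811)) = 10265 + (-20148 + 2811) = 10265 - 17337 = -7072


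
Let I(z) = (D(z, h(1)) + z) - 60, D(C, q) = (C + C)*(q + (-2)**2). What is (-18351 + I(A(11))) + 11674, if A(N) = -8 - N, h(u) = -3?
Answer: -6794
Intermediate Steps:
D(C, q) = 2*C*(4 + q) (D(C, q) = (2*C)*(q + 4) = (2*C)*(4 + q) = 2*C*(4 + q))
I(z) = -60 + 3*z (I(z) = (2*z*(4 - 3) + z) - 60 = (2*z*1 + z) - 60 = (2*z + z) - 60 = 3*z - 60 = -60 + 3*z)
(-18351 + I(A(11))) + 11674 = (-18351 + (-60 + 3*(-8 - 1*11))) + 11674 = (-18351 + (-60 + 3*(-8 - 11))) + 11674 = (-18351 + (-60 + 3*(-19))) + 11674 = (-18351 + (-60 - 57)) + 11674 = (-18351 - 117) + 11674 = -18468 + 11674 = -6794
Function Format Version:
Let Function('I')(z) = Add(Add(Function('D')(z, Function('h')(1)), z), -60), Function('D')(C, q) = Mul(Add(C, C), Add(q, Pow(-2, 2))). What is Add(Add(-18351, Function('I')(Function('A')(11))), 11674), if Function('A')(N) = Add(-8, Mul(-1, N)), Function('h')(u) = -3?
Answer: -6794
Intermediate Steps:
Function('D')(C, q) = Mul(2, C, Add(4, q)) (Function('D')(C, q) = Mul(Mul(2, C), Add(q, 4)) = Mul(Mul(2, C), Add(4, q)) = Mul(2, C, Add(4, q)))
Function('I')(z) = Add(-60, Mul(3, z)) (Function('I')(z) = Add(Add(Mul(2, z, Add(4, -3)), z), -60) = Add(Add(Mul(2, z, 1), z), -60) = Add(Add(Mul(2, z), z), -60) = Add(Mul(3, z), -60) = Add(-60, Mul(3, z)))
Add(Add(-18351, Function('I')(Function('A')(11))), 11674) = Add(Add(-18351, Add(-60, Mul(3, Add(-8, Mul(-1, 11))))), 11674) = Add(Add(-18351, Add(-60, Mul(3, Add(-8, -11)))), 11674) = Add(Add(-18351, Add(-60, Mul(3, -19))), 11674) = Add(Add(-18351, Add(-60, -57)), 11674) = Add(Add(-18351, -117), 11674) = Add(-18468, 11674) = -6794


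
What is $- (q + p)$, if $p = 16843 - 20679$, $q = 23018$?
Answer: $-19182$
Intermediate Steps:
$p = -3836$
$- (q + p) = - (23018 - 3836) = \left(-1\right) 19182 = -19182$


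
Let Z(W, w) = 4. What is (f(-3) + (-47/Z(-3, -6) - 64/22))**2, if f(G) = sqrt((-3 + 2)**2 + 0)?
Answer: 361201/1936 ≈ 186.57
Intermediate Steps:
f(G) = 1 (f(G) = sqrt((-1)**2 + 0) = sqrt(1 + 0) = sqrt(1) = 1)
(f(-3) + (-47/Z(-3, -6) - 64/22))**2 = (1 + (-47/4 - 64/22))**2 = (1 + (-47*1/4 - 64*1/22))**2 = (1 + (-47/4 - 32/11))**2 = (1 - 645/44)**2 = (-601/44)**2 = 361201/1936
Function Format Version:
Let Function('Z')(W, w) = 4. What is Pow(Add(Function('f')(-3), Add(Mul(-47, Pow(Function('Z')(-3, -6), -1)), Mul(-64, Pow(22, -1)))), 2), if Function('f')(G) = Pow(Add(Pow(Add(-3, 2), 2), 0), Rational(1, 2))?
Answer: Rational(361201, 1936) ≈ 186.57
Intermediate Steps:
Function('f')(G) = 1 (Function('f')(G) = Pow(Add(Pow(-1, 2), 0), Rational(1, 2)) = Pow(Add(1, 0), Rational(1, 2)) = Pow(1, Rational(1, 2)) = 1)
Pow(Add(Function('f')(-3), Add(Mul(-47, Pow(Function('Z')(-3, -6), -1)), Mul(-64, Pow(22, -1)))), 2) = Pow(Add(1, Add(Mul(-47, Pow(4, -1)), Mul(-64, Pow(22, -1)))), 2) = Pow(Add(1, Add(Mul(-47, Rational(1, 4)), Mul(-64, Rational(1, 22)))), 2) = Pow(Add(1, Add(Rational(-47, 4), Rational(-32, 11))), 2) = Pow(Add(1, Rational(-645, 44)), 2) = Pow(Rational(-601, 44), 2) = Rational(361201, 1936)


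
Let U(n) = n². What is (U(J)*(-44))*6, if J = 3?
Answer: -2376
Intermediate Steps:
(U(J)*(-44))*6 = (3²*(-44))*6 = (9*(-44))*6 = -396*6 = -2376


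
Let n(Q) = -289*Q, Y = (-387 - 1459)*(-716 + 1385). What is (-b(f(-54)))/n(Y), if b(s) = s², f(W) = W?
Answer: -486/59484581 ≈ -8.1702e-6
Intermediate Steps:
Y = -1234974 (Y = -1846*669 = -1234974)
(-b(f(-54)))/n(Y) = (-1*(-54)²)/((-289*(-1234974))) = -1*2916/356907486 = -2916*1/356907486 = -486/59484581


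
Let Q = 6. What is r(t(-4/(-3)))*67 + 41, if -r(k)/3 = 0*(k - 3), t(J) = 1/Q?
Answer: 41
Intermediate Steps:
t(J) = ⅙ (t(J) = 1/6 = ⅙)
r(k) = 0 (r(k) = -0*(k - 3) = -0*(-3 + k) = -3*0 = 0)
r(t(-4/(-3)))*67 + 41 = 0*67 + 41 = 0 + 41 = 41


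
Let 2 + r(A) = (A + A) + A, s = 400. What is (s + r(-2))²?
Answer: 153664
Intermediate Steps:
r(A) = -2 + 3*A (r(A) = -2 + ((A + A) + A) = -2 + (2*A + A) = -2 + 3*A)
(s + r(-2))² = (400 + (-2 + 3*(-2)))² = (400 + (-2 - 6))² = (400 - 8)² = 392² = 153664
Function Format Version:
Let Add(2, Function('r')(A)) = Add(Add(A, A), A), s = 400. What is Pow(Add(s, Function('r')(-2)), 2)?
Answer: 153664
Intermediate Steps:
Function('r')(A) = Add(-2, Mul(3, A)) (Function('r')(A) = Add(-2, Add(Add(A, A), A)) = Add(-2, Add(Mul(2, A), A)) = Add(-2, Mul(3, A)))
Pow(Add(s, Function('r')(-2)), 2) = Pow(Add(400, Add(-2, Mul(3, -2))), 2) = Pow(Add(400, Add(-2, -6)), 2) = Pow(Add(400, -8), 2) = Pow(392, 2) = 153664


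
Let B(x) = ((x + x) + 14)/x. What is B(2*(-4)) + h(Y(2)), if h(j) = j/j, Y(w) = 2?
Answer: 5/4 ≈ 1.2500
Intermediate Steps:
h(j) = 1
B(x) = (14 + 2*x)/x (B(x) = (2*x + 14)/x = (14 + 2*x)/x)
B(2*(-4)) + h(Y(2)) = (2 + 14/((2*(-4)))) + 1 = (2 + 14/(-8)) + 1 = (2 + 14*(-⅛)) + 1 = (2 - 7/4) + 1 = ¼ + 1 = 5/4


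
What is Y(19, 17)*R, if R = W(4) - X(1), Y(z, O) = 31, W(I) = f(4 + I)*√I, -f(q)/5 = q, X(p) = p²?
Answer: -2511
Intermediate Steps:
f(q) = -5*q
W(I) = √I*(-20 - 5*I) (W(I) = (-5*(4 + I))*√I = (-20 - 5*I)*√I = √I*(-20 - 5*I))
R = -81 (R = 5*√4*(-4 - 1*4) - 1*1² = 5*2*(-4 - 4) - 1*1 = 5*2*(-8) - 1 = -80 - 1 = -81)
Y(19, 17)*R = 31*(-81) = -2511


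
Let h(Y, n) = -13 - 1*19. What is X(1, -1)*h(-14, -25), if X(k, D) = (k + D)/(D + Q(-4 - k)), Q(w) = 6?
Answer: 0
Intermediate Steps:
h(Y, n) = -32 (h(Y, n) = -13 - 19 = -32)
X(k, D) = (D + k)/(6 + D) (X(k, D) = (k + D)/(D + 6) = (D + k)/(6 + D))
X(1, -1)*h(-14, -25) = ((-1 + 1)/(6 - 1))*(-32) = (0/5)*(-32) = ((⅕)*0)*(-32) = 0*(-32) = 0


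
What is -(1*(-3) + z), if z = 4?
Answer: -1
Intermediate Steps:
-(1*(-3) + z) = -(1*(-3) + 4) = -(-3 + 4) = -1*1 = -1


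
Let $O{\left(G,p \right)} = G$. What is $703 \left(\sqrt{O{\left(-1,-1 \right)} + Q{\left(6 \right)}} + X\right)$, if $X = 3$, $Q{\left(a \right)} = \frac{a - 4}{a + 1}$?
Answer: $2109 + \frac{703 i \sqrt{35}}{7} \approx 2109.0 + 594.14 i$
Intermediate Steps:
$Q{\left(a \right)} = \frac{-4 + a}{1 + a}$
$703 \left(\sqrt{O{\left(-1,-1 \right)} + Q{\left(6 \right)}} + X\right) = 703 \left(\sqrt{-1 + \frac{-4 + 6}{1 + 6}} + 3\right) = 703 \left(\sqrt{-1 + \frac{1}{7} \cdot 2} + 3\right) = 703 \left(\sqrt{-1 + \frac{2}{7}} + 3\right) = 703 \left(\sqrt{- \frac{5}{7}} + 3\right) = 703 \left(\frac{i \sqrt{35}}{7} + 3\right) = 703 \left(3 + \frac{i \sqrt{35}}{7}\right) = 2109 + \frac{703 i \sqrt{35}}{7}$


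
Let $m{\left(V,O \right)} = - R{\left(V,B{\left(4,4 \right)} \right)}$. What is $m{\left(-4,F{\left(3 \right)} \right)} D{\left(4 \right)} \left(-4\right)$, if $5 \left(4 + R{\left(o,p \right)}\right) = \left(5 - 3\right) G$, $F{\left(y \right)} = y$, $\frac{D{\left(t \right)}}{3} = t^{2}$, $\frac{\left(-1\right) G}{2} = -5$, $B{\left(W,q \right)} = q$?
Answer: $0$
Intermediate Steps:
$G = 10$ ($G = \left(-2\right) \left(-5\right) = 10$)
$D{\left(t \right)} = 3 t^{2}$
$R{\left(o,p \right)} = 0$ ($R{\left(o,p \right)} = -4 + \frac{\left(5 - 3\right) 10}{5} = -4 + \frac{2 \cdot 10}{5} = -4 + \frac{1}{5} \cdot 20 = -4 + 4 = 0$)
$m{\left(V,O \right)} = 0$ ($m{\left(V,O \right)} = \left(-1\right) 0 = 0$)
$m{\left(-4,F{\left(3 \right)} \right)} D{\left(4 \right)} \left(-4\right) = 0 \cdot 3 \cdot 4^{2} \left(-4\right) = 0 \cdot 3 \cdot 16 \left(-4\right) = 0 \cdot 48 \left(-4\right) = 0 \left(-4\right) = 0$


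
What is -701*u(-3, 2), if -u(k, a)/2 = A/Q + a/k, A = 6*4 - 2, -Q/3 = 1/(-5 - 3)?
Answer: 81316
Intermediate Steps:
Q = 3/8 (Q = -3/(-5 - 3) = -3/(-8) = -3*(-1/8) = 3/8 ≈ 0.37500)
A = 22 (A = 24 - 2 = 22)
u(k, a) = -352/3 - 2*a/k (u(k, a) = -2*(22/(3/8) + a/k) = -2*(22*(8/3) + a/k) = -2*(176/3 + a/k) = -352/3 - 2*a/k)
-701*u(-3, 2) = -701*(-352/3 - 2*2/(-3)) = -701*(-352/3 - 2*2*(-1/3)) = -701*(-352/3 + 4/3) = -701*(-116) = 81316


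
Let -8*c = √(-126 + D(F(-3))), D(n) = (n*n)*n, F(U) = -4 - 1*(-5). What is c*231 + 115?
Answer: 115 - 1155*I*√5/8 ≈ 115.0 - 322.83*I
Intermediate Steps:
F(U) = 1 (F(U) = -4 + 5 = 1)
D(n) = n³ (D(n) = n²*n = n³)
c = -5*I*√5/8 (c = -√(-126 + 1³)/8 = -√(-126 + 1)/8 = -5*I*√5/8 ≈ -1.3975*I)
c*231 + 115 = -5*I*√5/8*231 + 115 = -1155*I*√5/8 + 115 = 115 - 1155*I*√5/8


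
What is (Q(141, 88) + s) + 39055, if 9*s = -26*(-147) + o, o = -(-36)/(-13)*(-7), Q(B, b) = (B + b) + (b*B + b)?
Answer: 2036066/39 ≈ 52207.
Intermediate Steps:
Q(B, b) = B + 2*b + B*b (Q(B, b) = (B + b) + (B*b + b) = (B + b) + (b + B*b) = B + 2*b + B*b)
o = 252/13 (o = -(-36)*(-1)/13*(-7) = -18*2/13*(-7) = -36/13*(-7) = 252/13 ≈ 19.385)
s = 16646/39 (s = (-26*(-147) + 252/13)/9 = (3822 + 252/13)/9 = (1/9)*(49938/13) = 16646/39 ≈ 426.82)
(Q(141, 88) + s) + 39055 = ((141 + 2*88 + 141*88) + 16646/39) + 39055 = ((141 + 176 + 12408) + 16646/39) + 39055 = (12725 + 16646/39) + 39055 = 512921/39 + 39055 = 2036066/39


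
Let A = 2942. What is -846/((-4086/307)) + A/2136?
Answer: 15744089/242436 ≈ 64.941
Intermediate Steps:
-846/((-4086/307)) + A/2136 = -846/((-4086/307)) + 2942/2136 = -846/((-4086*1/307)) + 2942*(1/2136) = -846/(-4086/307) + 1471/1068 = -846*(-307/4086) + 1471/1068 = 14429/227 + 1471/1068 = 15744089/242436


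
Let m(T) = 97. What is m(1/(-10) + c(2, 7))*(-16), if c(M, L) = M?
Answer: -1552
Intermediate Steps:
m(1/(-10) + c(2, 7))*(-16) = 97*(-16) = -1552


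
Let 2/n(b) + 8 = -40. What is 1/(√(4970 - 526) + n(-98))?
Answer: 24/2559743 + 1152*√1111/2559743 ≈ 0.015010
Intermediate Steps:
n(b) = -1/24 (n(b) = 2/(-8 - 40) = 2/(-48) = 2*(-1/48) = -1/24)
1/(√(4970 - 526) + n(-98)) = 1/(√(4970 - 526) - 1/24) = 1/(√4444 - 1/24) = 1/(2*√1111 - 1/24) = 1/(-1/24 + 2*√1111)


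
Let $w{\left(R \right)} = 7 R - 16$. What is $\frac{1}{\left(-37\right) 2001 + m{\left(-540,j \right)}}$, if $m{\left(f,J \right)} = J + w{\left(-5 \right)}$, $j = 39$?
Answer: $- \frac{1}{74049} \approx -1.3505 \cdot 10^{-5}$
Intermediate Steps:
$w{\left(R \right)} = -16 + 7 R$
$m{\left(f,J \right)} = -51 + J$ ($m{\left(f,J \right)} = J + \left(-16 + 7 \left(-5\right)\right) = J - 51 = -51 + J$)
$\frac{1}{\left(-37\right) 2001 + m{\left(-540,j \right)}} = \frac{1}{\left(-37\right) 2001 + \left(-51 + 39\right)} = \frac{1}{-74037 - 12} = \frac{1}{-74049} = - \frac{1}{74049}$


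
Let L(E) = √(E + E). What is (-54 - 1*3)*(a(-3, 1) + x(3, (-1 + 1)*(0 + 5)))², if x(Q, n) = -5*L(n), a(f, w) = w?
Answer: -57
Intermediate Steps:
L(E) = √2*√E (L(E) = √(2*E) = √2*√E)
x(Q, n) = -5*√2*√n
(-54 - 1*3)*(a(-3, 1) + x(3, (-1 + 1)*(0 + 5)))² = (-54 - 1*3)*(1 - 5*√2*√((-1 + 1)*(0 + 5)))² = (-54 - 3)*(1 - 5*√2*√(0*5))² = -57*(1 - 5*√2*√0)² = -57*(1 - 5*√2*0)² = -57*(1 + 0)² = -57*1² = -57*1 = -57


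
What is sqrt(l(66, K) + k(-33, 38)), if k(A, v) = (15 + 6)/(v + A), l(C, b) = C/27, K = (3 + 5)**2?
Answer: sqrt(1495)/15 ≈ 2.5777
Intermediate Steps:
K = 64 (K = 8**2 = 64)
l(C, b) = C/27 (l(C, b) = C*(1/27) = C/27)
k(A, v) = 21/(A + v)
sqrt(l(66, K) + k(-33, 38)) = sqrt((1/27)*66 + 21/(-33 + 38)) = sqrt(22/9 + 21/5) = sqrt(299/45) = sqrt(1495)/15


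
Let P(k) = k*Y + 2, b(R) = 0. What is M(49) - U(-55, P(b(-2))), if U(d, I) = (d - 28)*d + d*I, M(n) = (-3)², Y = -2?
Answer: -4446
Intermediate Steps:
M(n) = 9
P(k) = 2 - 2*k (P(k) = k*(-2) + 2 = -2*k + 2 = 2 - 2*k)
U(d, I) = I*d + d*(-28 + d) (U(d, I) = (-28 + d)*d + I*d = d*(-28 + d) + I*d = I*d + d*(-28 + d))
M(49) - U(-55, P(b(-2))) = 9 - (-55)*(-28 + (2 - 2*0) - 55) = 9 - (-55)*(-28 + (2 + 0) - 55) = 9 - (-55)*(-28 + 2 - 55) = 9 - (-55)*(-81) = 9 - 1*4455 = 9 - 4455 = -4446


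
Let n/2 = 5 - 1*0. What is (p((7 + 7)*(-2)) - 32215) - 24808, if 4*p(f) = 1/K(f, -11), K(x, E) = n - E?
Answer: -4789931/84 ≈ -57023.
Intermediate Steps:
n = 10 (n = 2*(5 - 1*0) = 2*(5 + 0) = 2*5 = 10)
K(x, E) = 10 - E
p(f) = 1/84 (p(f) = 1/(4*(10 - 1*(-11))) = 1/(4*(10 + 11)) = (¼)/21 = (¼)*(1/21) = 1/84)
(p((7 + 7)*(-2)) - 32215) - 24808 = (1/84 - 32215) - 24808 = -2706059/84 - 24808 = -4789931/84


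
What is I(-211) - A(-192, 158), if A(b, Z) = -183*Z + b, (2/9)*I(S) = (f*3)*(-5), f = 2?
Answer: 28971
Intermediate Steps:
I(S) = -135 (I(S) = 9*((2*3)*(-5))/2 = 9*(6*(-5))/2 = (9/2)*(-30) = -135)
A(b, Z) = b - 183*Z
I(-211) - A(-192, 158) = -135 - (-192 - 183*158) = -135 - (-192 - 28914) = -135 - 1*(-29106) = -135 + 29106 = 28971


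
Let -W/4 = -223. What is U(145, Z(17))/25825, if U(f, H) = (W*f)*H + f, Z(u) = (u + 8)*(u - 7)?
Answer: 6467029/5165 ≈ 1252.1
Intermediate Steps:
W = 892 (W = -4*(-223) = 892)
Z(u) = (-7 + u)*(8 + u) (Z(u) = (8 + u)*(-7 + u) = (-7 + u)*(8 + u))
U(f, H) = f + 892*H*f (U(f, H) = (892*f)*H + f = 892*H*f + f = f + 892*H*f)
U(145, Z(17))/25825 = (145*(1 + 892*(-56 + 17 + 17**2)))/25825 = (145*(1 + 892*(-56 + 17 + 289)))*(1/25825) = (145*(1 + 892*250))*(1/25825) = (145*(1 + 223000))*(1/25825) = (145*223001)*(1/25825) = 32335145*(1/25825) = 6467029/5165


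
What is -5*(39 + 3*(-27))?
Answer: 210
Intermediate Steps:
-5*(39 + 3*(-27)) = -5*(39 - 81) = -5*(-42) = 210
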